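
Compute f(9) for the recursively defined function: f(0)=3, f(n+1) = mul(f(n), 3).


f(0) = 3
f(1) = mul(f(0), 3) = mul(3, 3) = 9
f(2) = mul(f(1), 3) = mul(9, 3) = 27
f(3) = mul(f(2), 3) = mul(27, 3) = 81
f(4) = mul(f(3), 3) = mul(81, 3) = 243
f(5) = mul(f(4), 3) = mul(243, 3) = 729
f(6) = mul(f(5), 3) = mul(729, 3) = 2187
f(7) = mul(f(6), 3) = mul(2187, 3) = 6561
f(8) = mul(f(7), 3) = mul(6561, 3) = 19683
f(9) = mul(f(8), 3) = mul(19683, 3) = 59049


59049


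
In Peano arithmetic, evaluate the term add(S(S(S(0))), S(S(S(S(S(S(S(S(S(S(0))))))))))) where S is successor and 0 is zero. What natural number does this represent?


add(S^3(0), S^10(0)):
S^3(0) = 3
S^10(0) = 10
3 + 10 = 13

13


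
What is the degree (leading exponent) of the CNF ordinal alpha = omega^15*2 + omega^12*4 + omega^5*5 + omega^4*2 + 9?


CNF: omega^15*2 + omega^12*4 + omega^5*5 + omega^4*2 + 9
The leading term is omega^15*2, which has exponent 15.

15


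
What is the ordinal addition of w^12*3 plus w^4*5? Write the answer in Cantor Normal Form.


Ordinal addition w^12*3 + w^4*5:
Leading exponent of alpha (12) > leading exponent of beta (4).
Since alpha's term has higher exponent than beta's leading term,
the sum is simply alpha followed by beta.
Result = w^12*3 + w^4*5

w^12*3 + w^4*5


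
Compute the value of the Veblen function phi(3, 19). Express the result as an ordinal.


phi(3, 19):
phi(3, beta) = eta_beta (the beta-th eta number, fixed point of zeta).
phi(3, 19) = eta_19

eta_19


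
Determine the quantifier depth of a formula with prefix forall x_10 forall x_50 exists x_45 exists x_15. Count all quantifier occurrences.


Quantifier prefix has 4 quantifier symbols.
Quantifier depth = 4

4


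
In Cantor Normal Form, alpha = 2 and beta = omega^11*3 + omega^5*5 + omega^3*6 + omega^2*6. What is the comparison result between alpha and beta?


Compare term by term from highest exponent:
alpha = 2
beta = omega^11*3 + omega^5*5 + omega^3*6 + omega^2*6
Term 1: alpha has omega^0*2, beta has omega^11*3
Term 2: alpha has omega^0*0, beta has omega^5*5
Term 3: alpha has omega^0*0, beta has omega^3*6
Term 4: alpha has omega^0*0, beta has omega^2*6
Result: alpha < beta

alpha < beta


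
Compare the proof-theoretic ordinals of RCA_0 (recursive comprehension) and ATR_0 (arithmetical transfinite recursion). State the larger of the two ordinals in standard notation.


Proof-theoretic ordinal of RCA_0 (recursive comprehension): omega^omega
Proof-theoretic ordinal of ATR_0 (arithmetical transfinite recursion): Gamma_0
Comparing: omega^omega < Gamma_0.
The larger ordinal is Gamma_0 (from ATR_0 (arithmetical transfinite recursion)).

Gamma_0


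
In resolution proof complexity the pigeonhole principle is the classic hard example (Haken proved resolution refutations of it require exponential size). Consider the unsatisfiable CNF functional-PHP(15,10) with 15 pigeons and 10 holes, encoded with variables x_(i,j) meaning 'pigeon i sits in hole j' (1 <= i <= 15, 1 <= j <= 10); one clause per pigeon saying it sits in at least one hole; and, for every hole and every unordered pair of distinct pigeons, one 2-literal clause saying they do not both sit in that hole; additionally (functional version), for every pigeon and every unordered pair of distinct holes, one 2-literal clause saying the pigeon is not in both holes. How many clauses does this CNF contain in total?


functional-PHP(15,10): 15 pigeons, 10 holes, 15*10 = 150 variables.
- pigeon clauses: one per pigeon -> 15 clauses
- hole clauses: 10 holes * C(15,2) = 10 * 105 -> 1050 clauses
- functional clauses: 15 pigeons * C(10,2) = 15 * 45 -> 675 clauses
Total clauses = 15 + 1050 + 675 = 1740

1740


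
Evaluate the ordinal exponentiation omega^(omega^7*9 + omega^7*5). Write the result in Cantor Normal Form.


omega^(omega^7*9 + omega^7*5):
Both terms of the exponent have the same exponent 7, so they merge: omega^7*9 + omega^7*5 = omega^7*(9+5) = omega^7*14.
omega raised to a CNF ordinal is a single CNF term: Result = omega^(omega^7*14)

omega^(omega^7*14)


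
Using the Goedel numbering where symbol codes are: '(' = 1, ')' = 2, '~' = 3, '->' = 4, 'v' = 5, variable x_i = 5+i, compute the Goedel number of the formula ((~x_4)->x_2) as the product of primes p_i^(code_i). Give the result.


Formula: ((~x_4)->x_2)
Symbol codes: [1, 1, 3, 9, 2, 4, 7, 2]
Primes: [2, 3, 5, 7, 11, 13, 17, 19]
p_1^1 = 2^1 = 2
p_2^1 = 3^1 = 3
p_3^3 = 5^3 = 125
p_4^9 = 7^9 = 40353607
p_5^2 = 11^2 = 121
p_6^4 = 13^4 = 28561
p_7^7 = 17^7 = 410338673
p_8^2 = 19^2 = 361
Product = 15493589835068204161265213250

15493589835068204161265213250


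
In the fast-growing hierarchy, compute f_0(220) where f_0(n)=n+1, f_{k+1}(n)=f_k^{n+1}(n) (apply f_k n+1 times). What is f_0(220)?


f_0(220) = 220 + 1 = 221

221


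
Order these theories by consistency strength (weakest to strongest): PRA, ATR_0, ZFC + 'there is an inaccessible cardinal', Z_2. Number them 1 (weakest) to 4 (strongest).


Ordering by consistency strength:
1. PRA
2. ATR_0
3. Z_2
4. ZFC + 'there is an inaccessible cardinal'


PRA=1, ATR_0=2, ZFC + 'there is an inaccessible cardinal'=4, Z_2=3


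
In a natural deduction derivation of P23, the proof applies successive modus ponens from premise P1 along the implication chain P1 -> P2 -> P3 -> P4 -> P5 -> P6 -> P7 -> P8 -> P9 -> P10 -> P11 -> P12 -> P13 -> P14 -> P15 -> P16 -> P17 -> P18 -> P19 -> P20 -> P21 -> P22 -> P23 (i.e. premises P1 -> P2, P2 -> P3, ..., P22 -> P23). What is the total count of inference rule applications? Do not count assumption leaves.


We have a chain: P1 -> P2 -> P3 -> P4 -> P5 -> P6 -> P7 -> P8 -> P9 -> P10 -> P11 -> P12 -> P13 -> P14 -> P15 -> P16 -> P17 -> P18 -> P19 -> P20 -> P21 -> P22 -> P23.
Each modus ponens application produces the next variable.
The chain has 23 propositions, so 23-1 = 22 modus ponens steps.
Total inference nodes = 22

22


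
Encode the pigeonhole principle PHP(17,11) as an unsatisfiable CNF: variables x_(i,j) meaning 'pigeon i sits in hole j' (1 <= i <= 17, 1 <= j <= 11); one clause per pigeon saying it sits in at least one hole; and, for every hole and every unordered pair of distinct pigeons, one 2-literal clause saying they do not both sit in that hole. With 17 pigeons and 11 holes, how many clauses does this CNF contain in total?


PHP(17,11): 17 pigeons, 11 holes, 17*11 = 187 variables.
- pigeon clauses: one per pigeon -> 17 clauses
- hole clauses: 11 holes * C(17,2) = 11 * 136 -> 1496 clauses
Total clauses = 17 + 1496 = 1513

1513


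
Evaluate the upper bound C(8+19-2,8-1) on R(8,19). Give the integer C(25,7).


R(8,19) <= C(8+19-2, 8-1) = C(25, 7)
C(25, 7) = 25! / (7! * 18!)
= 480700

480700


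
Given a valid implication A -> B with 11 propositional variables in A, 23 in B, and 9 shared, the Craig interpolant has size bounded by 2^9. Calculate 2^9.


Shared atoms = 9
Craig interpolant size bound = 2^9
= 512

512


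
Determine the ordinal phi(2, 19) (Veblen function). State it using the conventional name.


phi(2, 19):
phi(2, beta) = zeta_beta (the beta-th zeta number, fixed point of epsilon).
phi(2, 19) = zeta_19

zeta_19


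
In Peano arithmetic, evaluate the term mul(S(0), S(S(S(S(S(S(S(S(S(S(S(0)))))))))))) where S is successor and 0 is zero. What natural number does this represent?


mul(S^1(0), S^11(0)):
S^1(0) = 1
S^11(0) = 11
1 * 11 = 11

11


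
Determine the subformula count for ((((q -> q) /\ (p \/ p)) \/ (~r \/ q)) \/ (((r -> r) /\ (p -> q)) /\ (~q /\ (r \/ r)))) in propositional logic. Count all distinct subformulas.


Formula: ((((q -> q) /\ (p \/ p)) \/ (~r \/ q)) \/ (((r -> r) /\ (p -> q)) /\ (~q /\ (r \/ r))))
Subformulas found:
  1. r
  2. q
  3. p
  4. ~r
  5. ~q
  6. (p \/ p)
  7. (r -> r)
  8. (r \/ r)
  9. (q -> q)
  10. (p -> q)
  11. (~r \/ q)
  12. (~q /\ (r \/ r))
  13. ((r -> r) /\ (p -> q))
  14. ((q -> q) /\ (p \/ p))
  15. (((q -> q) /\ (p \/ p)) \/ (~r \/ q))
  16. (((r -> r) /\ (p -> q)) /\ (~q /\ (r \/ r)))
  17. ((((q -> q) /\ (p \/ p)) \/ (~r \/ q)) \/ (((r -> r) /\ (p -> q)) /\ (~q /\ (r \/ r))))
Total distinct subformulas = 17

17


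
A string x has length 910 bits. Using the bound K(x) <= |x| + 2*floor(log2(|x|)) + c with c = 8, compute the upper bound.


floor(log2(910)) = 9
2 * 9 = 18
K(x) <= 910 + 18 + 8 = 936

936


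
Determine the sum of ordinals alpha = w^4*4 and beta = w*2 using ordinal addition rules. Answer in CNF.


Ordinal addition w^4*4 + w*2:
Leading exponent of alpha (4) > leading exponent of beta (1).
Since alpha's term has higher exponent than beta's leading term,
the sum is simply alpha followed by beta.
Result = w^4*4 + w*2

w^4*4 + w*2


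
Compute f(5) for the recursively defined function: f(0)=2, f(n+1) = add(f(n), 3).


f(0) = 2
f(1) = add(f(0), 3) = add(2, 3) = 5
f(2) = add(f(1), 3) = add(5, 3) = 8
f(3) = add(f(2), 3) = add(8, 3) = 11
f(4) = add(f(3), 3) = add(11, 3) = 14
f(5) = add(f(4), 3) = add(14, 3) = 17


17


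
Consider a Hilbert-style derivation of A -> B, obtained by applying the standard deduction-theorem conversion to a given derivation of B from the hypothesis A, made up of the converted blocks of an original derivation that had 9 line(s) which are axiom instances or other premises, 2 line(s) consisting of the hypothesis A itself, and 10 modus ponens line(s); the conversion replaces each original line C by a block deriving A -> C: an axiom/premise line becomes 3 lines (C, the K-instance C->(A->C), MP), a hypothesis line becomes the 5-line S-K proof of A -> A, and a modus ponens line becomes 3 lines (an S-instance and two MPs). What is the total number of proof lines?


Deduction-theorem conversion, block by block:
- 9 axiom/premise lines -> 3 lines each = 27
- 2 hypothesis lines -> 5 lines each (identity proof A->A) = 10
- 10 MP lines -> 3 lines each (S-instance, MP, MP) = 30
Total = 27 + 10 + 30 = 67 lines.

67


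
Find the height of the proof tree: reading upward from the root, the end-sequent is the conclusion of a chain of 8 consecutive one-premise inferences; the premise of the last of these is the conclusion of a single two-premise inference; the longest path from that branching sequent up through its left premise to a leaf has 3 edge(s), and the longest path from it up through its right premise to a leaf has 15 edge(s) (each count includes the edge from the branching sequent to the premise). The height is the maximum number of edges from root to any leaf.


Longest path through the left premise: 3 edges (measured from the branching sequent)
Longest path through the right premise: 15 edges
Height of the subtree rooted at the branching sequent: max(3, 15) = 15
The branching sequent sits 8 edges above the root (the chain of one-premise inferences), so height = 15 + 8 = 23

23


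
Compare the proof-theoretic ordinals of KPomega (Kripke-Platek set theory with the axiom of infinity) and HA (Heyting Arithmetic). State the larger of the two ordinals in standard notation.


Proof-theoretic ordinal of KPomega (Kripke-Platek set theory with the axiom of infinity): psi_0(epsilon_{Omega+1})
Proof-theoretic ordinal of HA (Heyting Arithmetic): epsilon_0
Comparing: epsilon_0 < psi_0(epsilon_{Omega+1}).
The larger ordinal is psi_0(epsilon_{Omega+1}) (from KPomega (Kripke-Platek set theory with the axiom of infinity)).

psi_0(epsilon_{Omega+1})


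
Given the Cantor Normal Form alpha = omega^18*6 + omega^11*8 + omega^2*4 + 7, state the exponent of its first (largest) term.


CNF: omega^18*6 + omega^11*8 + omega^2*4 + 7
The leading term is omega^18*6, which has exponent 18.

18


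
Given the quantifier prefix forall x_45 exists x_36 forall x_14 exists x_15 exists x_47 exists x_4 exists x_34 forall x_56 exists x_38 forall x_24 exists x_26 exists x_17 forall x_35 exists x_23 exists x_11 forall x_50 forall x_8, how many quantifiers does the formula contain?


Quantifier prefix has 17 quantifier symbols.
Quantifier depth = 17

17


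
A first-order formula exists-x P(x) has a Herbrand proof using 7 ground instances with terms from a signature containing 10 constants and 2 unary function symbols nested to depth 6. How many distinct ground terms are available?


Herbrand terms by depth:
Depth 0: 10 constants
Depth 1: 20 new terms (running total: 30)
Depth 2: 40 new terms (running total: 70)
Depth 3: 80 new terms (running total: 150)
Depth 4: 160 new terms (running total: 310)
Depth 5: 320 new terms (running total: 630)
Depth 6: 640 new terms (running total: 1270)
Total distinct ground terms = 1270

1270


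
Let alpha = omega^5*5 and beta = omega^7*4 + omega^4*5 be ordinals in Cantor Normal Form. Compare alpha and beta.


Compare term by term from highest exponent:
alpha = omega^5*5
beta = omega^7*4 + omega^4*5
Term 1: alpha has omega^5*5, beta has omega^7*4
Term 2: alpha has omega^0*0, beta has omega^4*5
Result: alpha < beta

alpha < beta


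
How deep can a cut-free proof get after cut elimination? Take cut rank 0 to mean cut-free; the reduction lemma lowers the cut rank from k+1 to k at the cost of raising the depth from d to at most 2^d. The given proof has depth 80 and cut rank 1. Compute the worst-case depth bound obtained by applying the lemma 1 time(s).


Each rank reduction sends depth d to at most 2^d; cut rank r needs r reductions.
2_0(80) = 80
2_1(80) = 2^80 = 1208925819614629174706176
Cut-free depth bound = 1208925819614629174706176

1208925819614629174706176


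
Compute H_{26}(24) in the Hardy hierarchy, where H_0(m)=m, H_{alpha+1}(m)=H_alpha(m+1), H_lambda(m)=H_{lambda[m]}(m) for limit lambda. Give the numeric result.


H_26(24):
For finite ordinals k, H_k(n) = n + k (each successor step adds 1).
H_26(24) = 24 + 26 = 50

50


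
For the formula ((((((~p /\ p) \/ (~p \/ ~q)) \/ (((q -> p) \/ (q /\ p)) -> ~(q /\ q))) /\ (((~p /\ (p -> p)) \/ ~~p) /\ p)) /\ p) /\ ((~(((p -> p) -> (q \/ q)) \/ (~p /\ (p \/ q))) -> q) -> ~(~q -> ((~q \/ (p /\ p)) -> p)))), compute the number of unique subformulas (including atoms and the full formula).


Formula: ((((((~p /\ p) \/ (~p \/ ~q)) \/ (((q -> p) \/ (q /\ p)) -> ~(q /\ q))) /\ (((~p /\ (p -> p)) \/ ~~p) /\ p)) /\ p) /\ ((~(((p -> p) -> (q \/ q)) \/ (~p /\ (p \/ q))) -> q) -> ~(~q -> ((~q \/ (p /\ p)) -> p))))
Subformulas found:
  1. p
  2. q
  3. ~p
  4. ~q
  5. ~~p
  6. (q /\ p)
  7. (q /\ q)
  8. (q -> p)
  9. (p -> p)
  10. (p \/ q)
  11. (p /\ p)
  12. (q \/ q)
  13. ~(q /\ q)
  14. (~p /\ p)
  15. (~p \/ ~q)
  16. (~p /\ (p \/ q))
  17. (~q \/ (p /\ p))
  18. (~p /\ (p -> p))
  19. ((q -> p) \/ (q /\ p))
  20. ((p -> p) -> (q \/ q))
  21. ((~q \/ (p /\ p)) -> p)
  22. ((~p /\ (p -> p)) \/ ~~p)
  23. ((~p /\ p) \/ (~p \/ ~q))
  24. (~q -> ((~q \/ (p /\ p)) -> p))
  25. (((~p /\ (p -> p)) \/ ~~p) /\ p)
  26. ~(~q -> ((~q \/ (p /\ p)) -> p))
  27. (((q -> p) \/ (q /\ p)) -> ~(q /\ q))
  28. (((p -> p) -> (q \/ q)) \/ (~p /\ (p \/ q)))
  29. ~(((p -> p) -> (q \/ q)) \/ (~p /\ (p \/ q)))
  30. (~(((p -> p) -> (q \/ q)) \/ (~p /\ (p \/ q))) -> q)
  31. (((~p /\ p) \/ (~p \/ ~q)) \/ (((q -> p) \/ (q /\ p)) -> ~(q /\ q)))
  32. ((~(((p -> p) -> (q \/ q)) \/ (~p /\ (p \/ q))) -> q) -> ~(~q -> ((~q \/ (p /\ p)) -> p)))
  33. ((((~p /\ p) \/ (~p \/ ~q)) \/ (((q -> p) \/ (q /\ p)) -> ~(q /\ q))) /\ (((~p /\ (p -> p)) \/ ~~p) /\ p))
  34. (((((~p /\ p) \/ (~p \/ ~q)) \/ (((q -> p) \/ (q /\ p)) -> ~(q /\ q))) /\ (((~p /\ (p -> p)) \/ ~~p) /\ p)) /\ p)
  35. ((((((~p /\ p) \/ (~p \/ ~q)) \/ (((q -> p) \/ (q /\ p)) -> ~(q /\ q))) /\ (((~p /\ (p -> p)) \/ ~~p) /\ p)) /\ p) /\ ((~(((p -> p) -> (q \/ q)) \/ (~p /\ (p \/ q))) -> q) -> ~(~q -> ((~q \/ (p /\ p)) -> p))))
Total distinct subformulas = 35

35


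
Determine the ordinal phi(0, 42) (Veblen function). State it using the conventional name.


phi(0, 42):
phi(0, beta) = omega^beta by definition.
phi(0, 42) = omega^42

omega^42


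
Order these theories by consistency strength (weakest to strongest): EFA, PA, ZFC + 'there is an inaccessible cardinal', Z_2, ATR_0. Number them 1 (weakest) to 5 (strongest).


Ordering by consistency strength:
1. EFA
2. PA
3. ATR_0
4. Z_2
5. ZFC + 'there is an inaccessible cardinal'


EFA=1, PA=2, ZFC + 'there is an inaccessible cardinal'=5, Z_2=4, ATR_0=3


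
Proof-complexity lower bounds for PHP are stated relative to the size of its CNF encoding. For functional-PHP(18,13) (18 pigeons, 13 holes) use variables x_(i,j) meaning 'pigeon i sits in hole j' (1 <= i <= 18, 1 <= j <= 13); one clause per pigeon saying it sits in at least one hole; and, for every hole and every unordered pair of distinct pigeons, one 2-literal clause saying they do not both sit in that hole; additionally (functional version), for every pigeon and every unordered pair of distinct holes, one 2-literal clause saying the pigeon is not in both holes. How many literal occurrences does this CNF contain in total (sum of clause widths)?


functional-PHP(18,13): 18 pigeons, 13 holes, 18*13 = 234 variables.
- pigeon clauses: one per pigeon -> 18 clauses of width 13 -> 234 literals
- hole clauses: 13 holes * C(18,2) = 13 * 153 -> 1989 clauses of width 2 -> 3978 literals
- functional clauses: 18 pigeons * C(13,2) = 18 * 78 -> 1404 clauses of width 2 -> 2808 literals
Total literal occurrences = 234 + 3978 + 2808 = 7020

7020


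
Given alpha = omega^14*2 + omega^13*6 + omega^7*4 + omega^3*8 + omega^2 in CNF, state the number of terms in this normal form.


CNF: omega^14*2 + omega^13*6 + omega^7*4 + omega^3*8 + omega^2
Count the summands separated by '+':
  term 1: omega^14*2
  term 2: omega^13*6
  term 3: omega^7*4
  term 4: omega^3*8
  term 5: omega^2
Total terms = 5

5


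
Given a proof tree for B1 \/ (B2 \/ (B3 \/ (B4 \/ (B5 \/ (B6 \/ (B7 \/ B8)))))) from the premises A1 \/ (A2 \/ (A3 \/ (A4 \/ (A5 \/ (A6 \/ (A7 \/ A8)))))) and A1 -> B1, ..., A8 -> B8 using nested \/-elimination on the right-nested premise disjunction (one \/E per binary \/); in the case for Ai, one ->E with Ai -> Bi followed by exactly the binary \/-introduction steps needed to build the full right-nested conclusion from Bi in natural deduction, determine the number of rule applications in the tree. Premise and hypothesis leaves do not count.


Constructive dilemma with 8 branches, all disjunctions right-nested:
- \/E: the premise has 7 binary \/, each eliminated once: 7 nodes.
- ->E: one per case (Ai with Ai -> Bi gives Bi): 8 nodes.
- \/I: in case i < n, Bi needs 1 step to form Bi \/ (B(i+1) \/ ...) and then i-1 steps to prepend B(i-1), ..., B1, i.e. i steps; in case i = n, B8 needs 7 prepend steps.
  \/I total = (1 + 2 + ... + 7) + 7 = 28 + 7 = 35 nodes.
Total = 7 + 8 + 35 = 50

50


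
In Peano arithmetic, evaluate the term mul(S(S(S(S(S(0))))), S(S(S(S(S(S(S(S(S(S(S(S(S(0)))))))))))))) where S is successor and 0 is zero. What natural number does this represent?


mul(S^5(0), S^13(0)):
S^5(0) = 5
S^13(0) = 13
5 * 13 = 65

65


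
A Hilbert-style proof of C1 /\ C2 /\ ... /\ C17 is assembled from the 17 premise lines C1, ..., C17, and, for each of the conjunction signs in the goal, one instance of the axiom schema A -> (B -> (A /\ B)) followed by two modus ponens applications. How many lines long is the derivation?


Conjoining 17 premises:
- 17 premise lines
- the goal has 16 conjunction signs; each costs 1 axiom instance + 2 MP = 3 lines: 3 * 16 = 48
Total = 17 + 48 = 65 lines.

65


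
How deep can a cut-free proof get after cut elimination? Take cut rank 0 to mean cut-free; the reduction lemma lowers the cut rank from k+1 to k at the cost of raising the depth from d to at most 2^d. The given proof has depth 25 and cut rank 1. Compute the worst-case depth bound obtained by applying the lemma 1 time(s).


Each rank reduction sends depth d to at most 2^d; cut rank r needs r reductions.
2_0(25) = 25
2_1(25) = 2^25 = 33554432
Cut-free depth bound = 33554432

33554432


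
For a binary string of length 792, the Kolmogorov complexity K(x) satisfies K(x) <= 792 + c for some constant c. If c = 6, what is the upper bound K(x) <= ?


K(x) <= |x| + c = 792 + 6 = 798

798


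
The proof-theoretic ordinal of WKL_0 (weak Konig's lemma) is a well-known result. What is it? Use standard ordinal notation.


The proof-theoretic ordinal of WKL_0 (weak Konig's lemma) is a standard result in ordinal analysis.
This ordinal is the supremum of order types of primitive recursive well-orderings
that the theory can prove to be well-ordered.
For WKL_0 (weak Konig's lemma), the proof-theoretic ordinal is omega^omega.

omega^omega


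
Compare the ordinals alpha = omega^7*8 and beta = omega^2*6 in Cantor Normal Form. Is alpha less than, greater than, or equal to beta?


Compare term by term from highest exponent:
alpha = omega^7*8
beta = omega^2*6
Term 1: alpha has omega^7*8, beta has omega^2*6
Result: alpha > beta

alpha > beta


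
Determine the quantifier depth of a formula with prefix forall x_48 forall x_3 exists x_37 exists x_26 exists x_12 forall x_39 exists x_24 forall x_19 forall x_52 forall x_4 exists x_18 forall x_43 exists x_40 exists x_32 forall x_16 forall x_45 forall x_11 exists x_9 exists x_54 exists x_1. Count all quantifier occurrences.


Quantifier prefix has 20 quantifier symbols.
Quantifier depth = 20

20


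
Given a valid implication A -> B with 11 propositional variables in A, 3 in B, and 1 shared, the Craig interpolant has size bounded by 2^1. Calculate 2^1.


Shared atoms = 1
Craig interpolant size bound = 2^1
= 2

2


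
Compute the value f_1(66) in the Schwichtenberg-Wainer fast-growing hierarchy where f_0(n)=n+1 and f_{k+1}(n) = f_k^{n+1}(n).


f_1(66) = f_0^67(66)
f_0 adds 1 each time, applied 67 times.
f_1(66) = 66 + 67 = 133

133


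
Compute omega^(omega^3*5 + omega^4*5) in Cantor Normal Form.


omega^(omega^3*5 + omega^4*5):
In ordinal addition a term is absorbed by a following term of strictly larger exponent: 3 < 4, so omega^3*5 + omega^4*5 = omega^4*5.
omega raised to a CNF ordinal is a single CNF term: Result = omega^(omega^4*5)

omega^(omega^4*5)


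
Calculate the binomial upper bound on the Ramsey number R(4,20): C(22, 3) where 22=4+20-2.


R(4,20) <= C(4+20-2, 4-1) = C(22, 3)
C(22, 3) = 22! / (3! * 19!)
= 1540

1540


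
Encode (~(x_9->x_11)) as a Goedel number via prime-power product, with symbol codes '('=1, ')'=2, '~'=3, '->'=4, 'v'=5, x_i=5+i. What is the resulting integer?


Formula: (~(x_9->x_11))
Symbol codes: [1, 3, 1, 14, 4, 16, 2, 2]
Primes: [2, 3, 5, 7, 11, 13, 17, 19]
p_1^1 = 2^1 = 2
p_2^3 = 3^3 = 27
p_3^1 = 5^1 = 5
p_4^14 = 7^14 = 678223072849
p_5^4 = 11^4 = 14641
p_6^16 = 13^16 = 665416609183179841
p_7^2 = 17^2 = 289
p_8^2 = 19^2 = 361
Product = 186125443913156610629423954596094195670270

186125443913156610629423954596094195670270


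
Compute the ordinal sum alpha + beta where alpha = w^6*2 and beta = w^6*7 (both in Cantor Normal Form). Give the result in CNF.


Ordinal addition w^6*2 + w^6*7:
Both terms have the same exponent 6.
w^e*c + w^e*d = w^e*(c+d).
Result = w^6*(2+7) = w^6*9

w^6*9


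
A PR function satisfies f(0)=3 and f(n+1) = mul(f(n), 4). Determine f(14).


f(0) = 3
f(1) = mul(f(0), 4) = mul(3, 4) = 12
f(2) = mul(f(1), 4) = mul(12, 4) = 48
f(3) = mul(f(2), 4) = mul(48, 4) = 192
f(4) = mul(f(3), 4) = mul(192, 4) = 768
f(5) = mul(f(4), 4) = mul(768, 4) = 3072
f(6) = mul(f(5), 4) = mul(3072, 4) = 12288
f(7) = mul(f(6), 4) = mul(12288, 4) = 49152
f(8) = mul(f(7), 4) = mul(49152, 4) = 196608
f(9) = mul(f(8), 4) = mul(196608, 4) = 786432
f(10) = mul(f(9), 4) = mul(786432, 4) = 3145728
f(11) = mul(f(10), 4) = mul(3145728, 4) = 12582912
f(12) = mul(f(11), 4) = mul(12582912, 4) = 50331648
f(13) = mul(f(12), 4) = mul(50331648, 4) = 201326592
f(14) = mul(f(13), 4) = mul(201326592, 4) = 805306368


805306368


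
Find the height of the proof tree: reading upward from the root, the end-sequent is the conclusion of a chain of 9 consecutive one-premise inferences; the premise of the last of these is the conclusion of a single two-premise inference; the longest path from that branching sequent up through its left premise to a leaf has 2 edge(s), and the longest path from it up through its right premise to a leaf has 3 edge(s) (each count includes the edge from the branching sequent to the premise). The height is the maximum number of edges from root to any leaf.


Longest path through the left premise: 2 edges (measured from the branching sequent)
Longest path through the right premise: 3 edges
Height of the subtree rooted at the branching sequent: max(2, 3) = 3
The branching sequent sits 9 edges above the root (the chain of one-premise inferences), so height = 3 + 9 = 12

12


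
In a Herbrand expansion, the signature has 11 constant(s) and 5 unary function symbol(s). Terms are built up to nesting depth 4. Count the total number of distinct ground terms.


Herbrand terms by depth:
Depth 0: 11 constants
Depth 1: 55 new terms (running total: 66)
Depth 2: 275 new terms (running total: 341)
Depth 3: 1375 new terms (running total: 1716)
Depth 4: 6875 new terms (running total: 8591)
Total distinct ground terms = 8591

8591


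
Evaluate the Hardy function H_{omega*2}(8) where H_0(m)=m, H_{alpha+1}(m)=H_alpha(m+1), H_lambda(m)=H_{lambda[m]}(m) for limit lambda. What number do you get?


H_{omega*2}(8):
For the Hardy hierarchy, H_{omega*k}(n) = 2^k * n.
2^2 = 4.
4 * 8 = 32

32


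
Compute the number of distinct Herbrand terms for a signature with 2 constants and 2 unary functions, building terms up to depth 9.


Herbrand terms by depth:
Depth 0: 2 constants
Depth 1: 4 new terms (running total: 6)
Depth 2: 8 new terms (running total: 14)
Depth 3: 16 new terms (running total: 30)
Depth 4: 32 new terms (running total: 62)
Depth 5: 64 new terms (running total: 126)
Depth 6: 128 new terms (running total: 254)
Depth 7: 256 new terms (running total: 510)
Depth 8: 512 new terms (running total: 1022)
Depth 9: 1024 new terms (running total: 2046)
Total distinct ground terms = 2046

2046


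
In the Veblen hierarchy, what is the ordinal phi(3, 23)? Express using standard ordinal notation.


phi(3, 23):
phi(3, beta) = eta_beta (the beta-th eta number, fixed point of zeta).
phi(3, 23) = eta_23

eta_23


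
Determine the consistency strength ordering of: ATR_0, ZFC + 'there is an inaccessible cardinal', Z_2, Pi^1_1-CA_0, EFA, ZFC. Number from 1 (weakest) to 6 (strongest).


Ordering by consistency strength:
1. EFA
2. ATR_0
3. Pi^1_1-CA_0
4. Z_2
5. ZFC
6. ZFC + 'there is an inaccessible cardinal'


ATR_0=2, ZFC + 'there is an inaccessible cardinal'=6, Z_2=4, Pi^1_1-CA_0=3, EFA=1, ZFC=5


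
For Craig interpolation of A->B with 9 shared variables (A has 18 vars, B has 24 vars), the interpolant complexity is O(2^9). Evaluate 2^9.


Shared atoms = 9
Craig interpolant size bound = 2^9
= 512

512


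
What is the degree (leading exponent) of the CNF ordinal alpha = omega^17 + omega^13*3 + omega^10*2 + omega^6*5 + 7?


CNF: omega^17 + omega^13*3 + omega^10*2 + omega^6*5 + 7
The leading term is omega^17, which has exponent 17.

17


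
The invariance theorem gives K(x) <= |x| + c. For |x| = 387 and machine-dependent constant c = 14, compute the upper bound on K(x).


K(x) <= |x| + c = 387 + 14 = 401

401


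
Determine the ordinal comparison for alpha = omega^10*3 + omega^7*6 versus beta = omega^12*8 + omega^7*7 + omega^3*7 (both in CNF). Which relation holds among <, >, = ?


Compare term by term from highest exponent:
alpha = omega^10*3 + omega^7*6
beta = omega^12*8 + omega^7*7 + omega^3*7
Term 1: alpha has omega^10*3, beta has omega^12*8
Term 2: alpha has omega^7*6, beta has omega^7*7
Term 3: alpha has omega^0*0, beta has omega^3*7
Result: alpha < beta

alpha < beta


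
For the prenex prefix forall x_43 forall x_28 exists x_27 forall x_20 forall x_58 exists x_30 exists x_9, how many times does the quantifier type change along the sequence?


Walk the prefix and count type changes:
  position 1: forall -> forall
  position 2: forall -> exists <-- alternation
  position 3: exists -> forall <-- alternation
  position 4: forall -> forall
  position 5: forall -> exists <-- alternation
  position 6: exists -> exists
Total alternations = 3

3


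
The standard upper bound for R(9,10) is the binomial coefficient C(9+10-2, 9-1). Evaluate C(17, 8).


R(9,10) <= C(9+10-2, 9-1) = C(17, 8)
C(17, 8) = 17! / (8! * 9!)
= 24310

24310


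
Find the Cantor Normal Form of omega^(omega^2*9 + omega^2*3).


omega^(omega^2*9 + omega^2*3):
Both terms of the exponent have the same exponent 2, so they merge: omega^2*9 + omega^2*3 = omega^2*(9+3) = omega^2*12.
omega raised to a CNF ordinal is a single CNF term: Result = omega^(omega^2*12)

omega^(omega^2*12)


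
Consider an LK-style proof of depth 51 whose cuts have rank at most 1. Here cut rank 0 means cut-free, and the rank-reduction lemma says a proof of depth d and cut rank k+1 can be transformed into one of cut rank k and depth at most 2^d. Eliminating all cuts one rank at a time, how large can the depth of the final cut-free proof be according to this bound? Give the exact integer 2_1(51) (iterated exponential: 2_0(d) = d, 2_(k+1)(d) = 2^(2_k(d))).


Each rank reduction sends depth d to at most 2^d; cut rank r needs r reductions.
2_0(51) = 51
2_1(51) = 2^51 = 2251799813685248
Cut-free depth bound = 2251799813685248

2251799813685248


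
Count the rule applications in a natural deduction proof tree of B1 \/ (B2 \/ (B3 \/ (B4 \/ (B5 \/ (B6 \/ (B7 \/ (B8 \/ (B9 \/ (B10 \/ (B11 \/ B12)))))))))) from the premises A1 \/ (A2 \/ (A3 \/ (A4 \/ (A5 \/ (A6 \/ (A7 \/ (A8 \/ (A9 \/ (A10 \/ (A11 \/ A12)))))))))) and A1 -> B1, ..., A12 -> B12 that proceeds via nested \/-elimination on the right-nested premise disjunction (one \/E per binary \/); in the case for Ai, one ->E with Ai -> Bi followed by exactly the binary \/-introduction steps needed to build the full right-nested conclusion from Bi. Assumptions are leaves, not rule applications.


Constructive dilemma with 12 branches, all disjunctions right-nested:
- \/E: the premise has 11 binary \/, each eliminated once: 11 nodes.
- ->E: one per case (Ai with Ai -> Bi gives Bi): 12 nodes.
- \/I: in case i < n, Bi needs 1 step to form Bi \/ (B(i+1) \/ ...) and then i-1 steps to prepend B(i-1), ..., B1, i.e. i steps; in case i = n, B12 needs 11 prepend steps.
  \/I total = (1 + 2 + ... + 11) + 11 = 66 + 11 = 77 nodes.
Total = 11 + 12 + 77 = 100

100


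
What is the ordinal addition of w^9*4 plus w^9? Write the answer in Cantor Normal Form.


Ordinal addition w^9*4 + w^9:
Both terms have the same exponent 9.
w^e*c + w^e*d = w^e*(c+d).
Result = w^9*(4+1) = w^9*5

w^9*5


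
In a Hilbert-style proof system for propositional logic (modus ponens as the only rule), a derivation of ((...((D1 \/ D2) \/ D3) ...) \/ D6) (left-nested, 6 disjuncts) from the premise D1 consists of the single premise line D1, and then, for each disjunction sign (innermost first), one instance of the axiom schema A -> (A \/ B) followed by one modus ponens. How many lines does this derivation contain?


Building the left-nested 6-ary disjunction from D1:
- 1 premise line (D1)
- 6 disjuncts means 5 disjunction signs; each needs 1 axiom instance + 1 MP = 2 lines: 2 * 5 = 10
Total = 1 + 10 = 11 lines.

11


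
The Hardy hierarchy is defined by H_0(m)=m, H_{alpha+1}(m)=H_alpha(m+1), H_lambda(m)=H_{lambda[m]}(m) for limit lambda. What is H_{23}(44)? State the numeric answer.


H_23(44):
For finite ordinals k, H_k(n) = n + k (each successor step adds 1).
H_23(44) = 44 + 23 = 67

67


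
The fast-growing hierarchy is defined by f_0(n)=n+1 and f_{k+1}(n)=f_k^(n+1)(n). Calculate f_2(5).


f_2(5) = f_1^6(5)
f_1(m) = 2m + 1.
Iterating: f_1^k(n) = 2^k*(n+1) - 1.
f_2(5) = 2^6*(5+1) - 1 = 64*6 - 1 = 383

383


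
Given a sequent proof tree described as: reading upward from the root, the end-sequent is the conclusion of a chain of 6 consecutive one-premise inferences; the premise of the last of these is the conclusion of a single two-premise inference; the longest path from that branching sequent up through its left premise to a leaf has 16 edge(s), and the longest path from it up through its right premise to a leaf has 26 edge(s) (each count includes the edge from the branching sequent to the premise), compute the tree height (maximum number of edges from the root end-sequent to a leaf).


Longest path through the left premise: 16 edges (measured from the branching sequent)
Longest path through the right premise: 26 edges
Height of the subtree rooted at the branching sequent: max(16, 26) = 26
The branching sequent sits 6 edges above the root (the chain of one-premise inferences), so height = 26 + 6 = 32

32


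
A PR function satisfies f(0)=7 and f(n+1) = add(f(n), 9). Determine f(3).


f(0) = 7
f(1) = add(f(0), 9) = add(7, 9) = 16
f(2) = add(f(1), 9) = add(16, 9) = 25
f(3) = add(f(2), 9) = add(25, 9) = 34


34


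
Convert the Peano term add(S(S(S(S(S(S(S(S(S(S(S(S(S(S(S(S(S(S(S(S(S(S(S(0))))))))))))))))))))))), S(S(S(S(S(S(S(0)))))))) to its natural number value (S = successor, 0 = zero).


add(S^23(0), S^7(0)):
S^23(0) = 23
S^7(0) = 7
23 + 7 = 30

30


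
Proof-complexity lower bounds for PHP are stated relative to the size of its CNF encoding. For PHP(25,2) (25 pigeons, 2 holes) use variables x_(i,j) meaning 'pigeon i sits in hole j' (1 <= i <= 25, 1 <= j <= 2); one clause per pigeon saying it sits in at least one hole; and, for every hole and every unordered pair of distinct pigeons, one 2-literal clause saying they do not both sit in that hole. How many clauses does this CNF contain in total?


PHP(25,2): 25 pigeons, 2 holes, 25*2 = 50 variables.
- pigeon clauses: one per pigeon -> 25 clauses
- hole clauses: 2 holes * C(25,2) = 2 * 300 -> 600 clauses
Total clauses = 25 + 600 = 625

625


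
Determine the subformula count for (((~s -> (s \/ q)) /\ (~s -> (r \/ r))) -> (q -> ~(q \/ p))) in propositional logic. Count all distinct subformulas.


Formula: (((~s -> (s \/ q)) /\ (~s -> (r \/ r))) -> (q -> ~(q \/ p)))
Subformulas found:
  1. q
  2. s
  3. r
  4. p
  5. ~s
  6. (r \/ r)
  7. (s \/ q)
  8. (q \/ p)
  9. ~(q \/ p)
  10. (q -> ~(q \/ p))
  11. (~s -> (s \/ q))
  12. (~s -> (r \/ r))
  13. ((~s -> (s \/ q)) /\ (~s -> (r \/ r)))
  14. (((~s -> (s \/ q)) /\ (~s -> (r \/ r))) -> (q -> ~(q \/ p)))
Total distinct subformulas = 14

14


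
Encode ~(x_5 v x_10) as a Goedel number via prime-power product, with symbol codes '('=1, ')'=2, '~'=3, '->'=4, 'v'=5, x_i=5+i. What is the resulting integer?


Formula: ~(x_5 v x_10)
Symbol codes: [3, 1, 10, 5, 15, 2]
Primes: [2, 3, 5, 7, 11, 13]
p_1^3 = 2^3 = 8
p_2^1 = 3^1 = 3
p_3^10 = 5^10 = 9765625
p_4^5 = 7^5 = 16807
p_5^15 = 11^15 = 4177248169415651
p_6^2 = 13^2 = 169
Product = 2780855786060000398671796875000

2780855786060000398671796875000


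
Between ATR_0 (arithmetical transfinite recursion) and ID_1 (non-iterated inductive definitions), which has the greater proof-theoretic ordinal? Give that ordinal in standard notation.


Proof-theoretic ordinal of ATR_0 (arithmetical transfinite recursion): Gamma_0
Proof-theoretic ordinal of ID_1 (non-iterated inductive definitions): psi_0(epsilon_{Omega+1})
Comparing: Gamma_0 < psi_0(epsilon_{Omega+1}).
The larger ordinal is psi_0(epsilon_{Omega+1}) (from ID_1 (non-iterated inductive definitions)).

psi_0(epsilon_{Omega+1})


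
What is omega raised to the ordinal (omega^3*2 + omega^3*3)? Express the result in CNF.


omega^(omega^3*2 + omega^3*3):
Both terms of the exponent have the same exponent 3, so they merge: omega^3*2 + omega^3*3 = omega^3*(2+3) = omega^3*5.
omega raised to a CNF ordinal is a single CNF term: Result = omega^(omega^3*5)

omega^(omega^3*5)


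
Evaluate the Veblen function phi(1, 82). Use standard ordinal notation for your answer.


phi(1, 82):
phi(1, beta) = epsilon_beta (the beta-th epsilon number).
phi(1, 82) = epsilon_82

epsilon_82


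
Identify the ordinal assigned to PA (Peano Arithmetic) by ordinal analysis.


The proof-theoretic ordinal of PA (Peano Arithmetic) is a standard result in ordinal analysis.
This ordinal is the supremum of order types of primitive recursive well-orderings
that the theory can prove to be well-ordered.
For PA (Peano Arithmetic), the proof-theoretic ordinal is epsilon_0.

epsilon_0


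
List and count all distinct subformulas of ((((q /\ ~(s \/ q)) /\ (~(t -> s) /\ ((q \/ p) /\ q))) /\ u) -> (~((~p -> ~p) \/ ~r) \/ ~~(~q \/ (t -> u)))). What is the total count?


Formula: ((((q /\ ~(s \/ q)) /\ (~(t -> s) /\ ((q \/ p) /\ q))) /\ u) -> (~((~p -> ~p) \/ ~r) \/ ~~(~q \/ (t -> u))))
Subformulas found:
  1. r
  2. q
  3. u
  4. s
  5. t
  6. p
  7. ~p
  8. ~r
  9. ~q
  10. (q \/ p)
  11. (t -> s)
  12. (t -> u)
  13. (s \/ q)
  14. ~(t -> s)
  15. ~(s \/ q)
  16. (~p -> ~p)
  17. ((q \/ p) /\ q)
  18. (q /\ ~(s \/ q))
  19. (~q \/ (t -> u))
  20. ~(~q \/ (t -> u))
  21. ((~p -> ~p) \/ ~r)
  22. ~~(~q \/ (t -> u))
  23. ~((~p -> ~p) \/ ~r)
  24. (~(t -> s) /\ ((q \/ p) /\ q))
  25. (~((~p -> ~p) \/ ~r) \/ ~~(~q \/ (t -> u)))
  26. ((q /\ ~(s \/ q)) /\ (~(t -> s) /\ ((q \/ p) /\ q)))
  27. (((q /\ ~(s \/ q)) /\ (~(t -> s) /\ ((q \/ p) /\ q))) /\ u)
  28. ((((q /\ ~(s \/ q)) /\ (~(t -> s) /\ ((q \/ p) /\ q))) /\ u) -> (~((~p -> ~p) \/ ~r) \/ ~~(~q \/ (t -> u))))
Total distinct subformulas = 28

28


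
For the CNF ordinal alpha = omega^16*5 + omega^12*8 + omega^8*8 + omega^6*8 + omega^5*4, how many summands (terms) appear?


CNF: omega^16*5 + omega^12*8 + omega^8*8 + omega^6*8 + omega^5*4
Count the summands separated by '+':
  term 1: omega^16*5
  term 2: omega^12*8
  term 3: omega^8*8
  term 4: omega^6*8
  term 5: omega^5*4
Total terms = 5

5


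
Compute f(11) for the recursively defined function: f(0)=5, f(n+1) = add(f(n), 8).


f(0) = 5
f(1) = add(f(0), 8) = add(5, 8) = 13
f(2) = add(f(1), 8) = add(13, 8) = 21
f(3) = add(f(2), 8) = add(21, 8) = 29
f(4) = add(f(3), 8) = add(29, 8) = 37
f(5) = add(f(4), 8) = add(37, 8) = 45
f(6) = add(f(5), 8) = add(45, 8) = 53
f(7) = add(f(6), 8) = add(53, 8) = 61
f(8) = add(f(7), 8) = add(61, 8) = 69
f(9) = add(f(8), 8) = add(69, 8) = 77
f(10) = add(f(9), 8) = add(77, 8) = 85
f(11) = add(f(10), 8) = add(85, 8) = 93


93


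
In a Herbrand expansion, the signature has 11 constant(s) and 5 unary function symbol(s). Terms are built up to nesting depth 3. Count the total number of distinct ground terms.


Herbrand terms by depth:
Depth 0: 11 constants
Depth 1: 55 new terms (running total: 66)
Depth 2: 275 new terms (running total: 341)
Depth 3: 1375 new terms (running total: 1716)
Total distinct ground terms = 1716

1716


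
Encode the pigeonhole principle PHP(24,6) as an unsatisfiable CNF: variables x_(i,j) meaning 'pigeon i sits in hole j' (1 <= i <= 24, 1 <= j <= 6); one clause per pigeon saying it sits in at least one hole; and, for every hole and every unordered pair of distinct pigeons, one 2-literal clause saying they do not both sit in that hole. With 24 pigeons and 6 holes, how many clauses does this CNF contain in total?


PHP(24,6): 24 pigeons, 6 holes, 24*6 = 144 variables.
- pigeon clauses: one per pigeon -> 24 clauses
- hole clauses: 6 holes * C(24,2) = 6 * 276 -> 1656 clauses
Total clauses = 24 + 1656 = 1680

1680


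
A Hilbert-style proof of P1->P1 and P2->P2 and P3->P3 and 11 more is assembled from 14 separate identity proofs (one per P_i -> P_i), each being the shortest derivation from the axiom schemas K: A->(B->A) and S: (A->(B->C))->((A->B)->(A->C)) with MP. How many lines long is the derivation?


The shortest proof of A->A from K and S in the Hilbert calculus has exactly 5 lines:
(1) K instance A->((A->A)->A), (2) S instance, (3) MP on 1,2, (4) K instance A->(A->A), (5) MP on 3,4.
For 14 independent identities: 14 * 5 = 70 lines total.

70


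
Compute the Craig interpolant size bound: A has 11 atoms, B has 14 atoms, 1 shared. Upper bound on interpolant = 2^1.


Shared atoms = 1
Craig interpolant size bound = 2^1
= 2

2


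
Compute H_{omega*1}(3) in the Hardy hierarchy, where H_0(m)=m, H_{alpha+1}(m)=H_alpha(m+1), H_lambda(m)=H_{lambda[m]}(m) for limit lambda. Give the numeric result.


H_{omega*1}(3):
For the Hardy hierarchy, H_{omega*k}(n) = 2^k * n.
2^1 = 2.
2 * 3 = 6

6
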